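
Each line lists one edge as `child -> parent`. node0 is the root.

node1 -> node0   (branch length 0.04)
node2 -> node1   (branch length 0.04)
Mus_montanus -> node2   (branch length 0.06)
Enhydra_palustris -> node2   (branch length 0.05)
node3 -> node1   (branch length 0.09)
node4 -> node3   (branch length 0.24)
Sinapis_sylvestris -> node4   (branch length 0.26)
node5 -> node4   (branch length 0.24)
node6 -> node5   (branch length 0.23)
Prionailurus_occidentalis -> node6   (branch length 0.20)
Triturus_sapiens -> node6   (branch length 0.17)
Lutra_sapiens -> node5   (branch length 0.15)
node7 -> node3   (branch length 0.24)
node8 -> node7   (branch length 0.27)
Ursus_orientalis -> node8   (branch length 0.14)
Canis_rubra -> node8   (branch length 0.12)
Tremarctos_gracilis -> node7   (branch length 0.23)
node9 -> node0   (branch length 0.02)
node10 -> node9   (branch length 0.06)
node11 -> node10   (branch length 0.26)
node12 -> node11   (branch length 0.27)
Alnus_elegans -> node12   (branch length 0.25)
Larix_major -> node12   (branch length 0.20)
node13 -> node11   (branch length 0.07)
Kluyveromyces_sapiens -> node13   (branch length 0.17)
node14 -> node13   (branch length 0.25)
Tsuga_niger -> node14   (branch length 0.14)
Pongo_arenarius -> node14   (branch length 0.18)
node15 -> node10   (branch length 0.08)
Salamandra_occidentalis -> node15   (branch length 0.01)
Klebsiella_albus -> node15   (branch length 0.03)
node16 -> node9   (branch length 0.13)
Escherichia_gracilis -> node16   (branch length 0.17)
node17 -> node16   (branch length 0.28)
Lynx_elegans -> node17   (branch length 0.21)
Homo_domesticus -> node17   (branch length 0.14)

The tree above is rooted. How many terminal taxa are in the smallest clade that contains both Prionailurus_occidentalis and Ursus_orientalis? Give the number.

7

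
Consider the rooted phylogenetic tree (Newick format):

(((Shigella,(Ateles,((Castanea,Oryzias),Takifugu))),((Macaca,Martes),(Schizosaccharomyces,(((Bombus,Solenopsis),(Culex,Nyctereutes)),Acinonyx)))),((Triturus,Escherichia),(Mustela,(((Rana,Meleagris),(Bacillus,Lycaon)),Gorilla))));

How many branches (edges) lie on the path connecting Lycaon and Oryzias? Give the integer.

12

The MRCA of Lycaon and Oryzias is the root of the tree.
From Lycaon up to that node: 6 branches. From Oryzias up to the same node: 6 branches. Total: 6 + 6 = 12.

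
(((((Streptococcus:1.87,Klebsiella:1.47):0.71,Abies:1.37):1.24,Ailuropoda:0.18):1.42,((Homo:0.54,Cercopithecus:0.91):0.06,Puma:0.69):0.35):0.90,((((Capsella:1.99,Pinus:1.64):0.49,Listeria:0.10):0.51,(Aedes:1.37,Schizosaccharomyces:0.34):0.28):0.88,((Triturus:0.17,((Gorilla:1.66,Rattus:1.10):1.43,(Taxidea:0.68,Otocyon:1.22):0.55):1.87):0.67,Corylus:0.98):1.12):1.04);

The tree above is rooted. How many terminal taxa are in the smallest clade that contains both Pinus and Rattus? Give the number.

11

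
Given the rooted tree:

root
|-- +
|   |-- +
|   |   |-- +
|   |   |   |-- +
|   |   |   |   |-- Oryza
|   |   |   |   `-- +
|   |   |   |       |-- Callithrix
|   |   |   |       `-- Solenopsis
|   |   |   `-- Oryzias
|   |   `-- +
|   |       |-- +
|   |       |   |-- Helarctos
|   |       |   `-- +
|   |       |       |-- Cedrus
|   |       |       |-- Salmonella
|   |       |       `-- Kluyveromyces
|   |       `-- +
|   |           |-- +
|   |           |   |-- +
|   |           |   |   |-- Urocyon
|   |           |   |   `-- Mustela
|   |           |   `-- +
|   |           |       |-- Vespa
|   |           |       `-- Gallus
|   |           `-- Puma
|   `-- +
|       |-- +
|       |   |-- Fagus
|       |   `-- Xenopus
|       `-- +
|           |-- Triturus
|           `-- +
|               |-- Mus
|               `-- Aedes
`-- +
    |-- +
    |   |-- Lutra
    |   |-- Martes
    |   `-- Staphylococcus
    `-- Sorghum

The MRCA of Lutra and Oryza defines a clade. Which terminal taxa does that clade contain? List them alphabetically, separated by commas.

Aedes, Callithrix, Cedrus, Fagus, Gallus, Helarctos, Kluyveromyces, Lutra, Martes, Mus, Mustela, Oryza, Oryzias, Puma, Salmonella, Solenopsis, Sorghum, Staphylococcus, Triturus, Urocyon, Vespa, Xenopus

Tracing Lutra: it sits inside (Lutra,Martes,Staphylococcus).
Tracing Oryza: it sits inside (Oryza,(Callithrix,Solenopsis)).
The smallest clade enclosing both is the whole tree (their MRCA is the root), so the answer is all 22 tips in alphabetical order.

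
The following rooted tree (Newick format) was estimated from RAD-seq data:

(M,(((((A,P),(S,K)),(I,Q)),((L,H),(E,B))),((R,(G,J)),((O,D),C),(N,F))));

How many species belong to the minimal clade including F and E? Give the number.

18

The MRCA of F and E is the node subtending (((((A,P),(S,K)),(I,Q)),((L,H),(E,B))),((R,(G,J)),((O,D),C),(N,F))).
That clade contains 18 terminal taxa: A, B, C, D, E, F, G, H, I, J, K, L, N, O, P, Q, R, S.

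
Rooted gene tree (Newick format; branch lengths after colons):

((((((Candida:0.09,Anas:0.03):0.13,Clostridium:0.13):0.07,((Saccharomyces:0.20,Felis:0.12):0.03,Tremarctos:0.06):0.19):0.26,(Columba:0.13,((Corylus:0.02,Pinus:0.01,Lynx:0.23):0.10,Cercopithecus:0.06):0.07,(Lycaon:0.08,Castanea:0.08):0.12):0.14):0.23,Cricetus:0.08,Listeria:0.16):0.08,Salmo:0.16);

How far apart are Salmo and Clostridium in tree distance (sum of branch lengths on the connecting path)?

0.93

The path runs Salmo → … → MRCA → … → Clostridium; the MRCA is the root of the tree.
Branch lengths along that path: 0.16 + 0.08 + 0.23 + 0.26 + 0.07 + 0.13 = 0.93.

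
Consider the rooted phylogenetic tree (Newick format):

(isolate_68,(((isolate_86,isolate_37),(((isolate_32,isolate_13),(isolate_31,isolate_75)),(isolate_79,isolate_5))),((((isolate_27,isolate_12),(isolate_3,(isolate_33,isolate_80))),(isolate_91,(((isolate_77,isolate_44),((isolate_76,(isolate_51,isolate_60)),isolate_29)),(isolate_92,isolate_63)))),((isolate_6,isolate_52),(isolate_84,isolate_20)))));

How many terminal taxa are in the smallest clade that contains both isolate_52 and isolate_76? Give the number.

The MRCA of isolate_52 and isolate_76 is the node subtending ((((isolate_27,isolate_12),(isolate_3,(isolate_33,isolate_80))),(isolate_91,(((isolate_77,isolate_44),((isolate_76,(isolate_51,isolate_60)),isolate_29)),(isolate_92,isolate_63)))),((isolate_6,isolate_52),(isolate_84,isolate_20))).
That clade contains 18 terminal taxa: isolate_12, isolate_20, isolate_27, isolate_29, isolate_3, isolate_33, isolate_44, isolate_51, isolate_52, isolate_6, isolate_60, isolate_63, isolate_76, isolate_77, isolate_80, isolate_84, isolate_91, isolate_92.

18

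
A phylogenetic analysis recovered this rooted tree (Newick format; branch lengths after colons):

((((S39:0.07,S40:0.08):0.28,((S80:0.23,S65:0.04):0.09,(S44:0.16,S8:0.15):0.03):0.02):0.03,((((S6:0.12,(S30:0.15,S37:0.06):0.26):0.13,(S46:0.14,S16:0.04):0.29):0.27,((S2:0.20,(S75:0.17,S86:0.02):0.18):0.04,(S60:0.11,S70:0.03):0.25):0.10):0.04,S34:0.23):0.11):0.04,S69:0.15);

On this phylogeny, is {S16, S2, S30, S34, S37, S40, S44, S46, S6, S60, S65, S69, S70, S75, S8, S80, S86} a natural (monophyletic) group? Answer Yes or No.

The MRCA of the listed taxa is the root, so the smallest clade containing them is the whole tree.
That clade also contains S39, which is not in the proposed group, so the group is not monophyletic.

No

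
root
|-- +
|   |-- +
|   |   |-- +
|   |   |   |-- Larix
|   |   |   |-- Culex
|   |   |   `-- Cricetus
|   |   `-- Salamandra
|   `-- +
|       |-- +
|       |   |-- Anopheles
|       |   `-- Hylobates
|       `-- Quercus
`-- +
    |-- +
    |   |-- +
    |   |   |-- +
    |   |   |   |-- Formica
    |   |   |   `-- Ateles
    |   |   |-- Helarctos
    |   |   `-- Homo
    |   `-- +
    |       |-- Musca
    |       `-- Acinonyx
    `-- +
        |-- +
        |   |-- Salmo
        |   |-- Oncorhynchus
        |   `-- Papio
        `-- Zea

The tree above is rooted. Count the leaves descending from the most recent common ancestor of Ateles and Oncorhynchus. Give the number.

10

The MRCA of Ateles and Oncorhynchus is the node subtending ((((Formica,Ateles),Helarctos,Homo),(Musca,Acinonyx)),((Salmo,Oncorhynchus,Papio),Zea)).
That clade contains 10 terminal taxa: Acinonyx, Ateles, Formica, Helarctos, Homo, Musca, Oncorhynchus, Papio, Salmo, Zea.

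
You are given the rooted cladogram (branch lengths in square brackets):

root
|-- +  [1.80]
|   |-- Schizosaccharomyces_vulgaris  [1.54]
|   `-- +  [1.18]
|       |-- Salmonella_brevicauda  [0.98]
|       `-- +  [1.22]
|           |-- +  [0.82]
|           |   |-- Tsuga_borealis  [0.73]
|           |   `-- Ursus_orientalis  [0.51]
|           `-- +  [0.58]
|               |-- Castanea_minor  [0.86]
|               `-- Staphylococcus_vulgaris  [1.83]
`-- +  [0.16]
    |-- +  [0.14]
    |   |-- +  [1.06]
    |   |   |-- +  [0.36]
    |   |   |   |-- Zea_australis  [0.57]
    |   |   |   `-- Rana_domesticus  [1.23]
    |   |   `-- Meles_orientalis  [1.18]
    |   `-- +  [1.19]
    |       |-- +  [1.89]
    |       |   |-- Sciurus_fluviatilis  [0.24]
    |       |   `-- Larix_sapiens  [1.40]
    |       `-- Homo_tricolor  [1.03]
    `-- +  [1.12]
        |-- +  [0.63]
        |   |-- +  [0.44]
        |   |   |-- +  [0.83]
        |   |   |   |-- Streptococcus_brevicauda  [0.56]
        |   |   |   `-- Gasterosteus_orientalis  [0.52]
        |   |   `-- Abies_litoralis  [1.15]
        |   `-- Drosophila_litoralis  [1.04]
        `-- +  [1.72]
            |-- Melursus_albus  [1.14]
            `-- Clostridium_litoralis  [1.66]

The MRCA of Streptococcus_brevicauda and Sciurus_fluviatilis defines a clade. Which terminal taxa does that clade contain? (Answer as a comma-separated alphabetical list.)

Tracing Streptococcus_brevicauda: it sits inside (Streptococcus_brevicauda,Gasterosteus_orientalis).
Tracing Sciurus_fluviatilis: it sits inside (Sciurus_fluviatilis,Larix_sapiens).
The smallest clade enclosing both is ((((Zea_australis,Rana_domesticus),Meles_orientalis),((Sciurus_fluviatilis,Larix_sapiens),Homo_tricolor)),((((Streptococcus_brevicauda,Gasterosteus_orientalis),Abies_litoralis),Drosophila_litoralis),(Melursus_albus,Clostridium_litoralis))); the answer is its 12 terminal taxa in alphabetical order.

Abies_litoralis, Clostridium_litoralis, Drosophila_litoralis, Gasterosteus_orientalis, Homo_tricolor, Larix_sapiens, Meles_orientalis, Melursus_albus, Rana_domesticus, Sciurus_fluviatilis, Streptococcus_brevicauda, Zea_australis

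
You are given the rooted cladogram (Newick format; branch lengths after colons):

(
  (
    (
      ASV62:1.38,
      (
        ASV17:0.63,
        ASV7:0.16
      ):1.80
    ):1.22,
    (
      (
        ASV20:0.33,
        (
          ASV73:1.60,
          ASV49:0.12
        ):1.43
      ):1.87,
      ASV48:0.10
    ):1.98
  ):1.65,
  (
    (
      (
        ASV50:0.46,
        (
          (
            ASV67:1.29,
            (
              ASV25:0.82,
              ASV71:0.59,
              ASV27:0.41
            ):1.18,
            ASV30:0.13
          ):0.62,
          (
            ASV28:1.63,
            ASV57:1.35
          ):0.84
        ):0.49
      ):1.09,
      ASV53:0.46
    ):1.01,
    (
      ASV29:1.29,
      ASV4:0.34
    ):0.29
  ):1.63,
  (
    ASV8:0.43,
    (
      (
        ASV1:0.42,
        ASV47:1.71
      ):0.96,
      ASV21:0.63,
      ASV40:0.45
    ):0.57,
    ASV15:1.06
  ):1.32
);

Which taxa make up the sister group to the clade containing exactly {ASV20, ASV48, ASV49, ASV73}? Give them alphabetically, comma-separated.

ASV17, ASV62, ASV7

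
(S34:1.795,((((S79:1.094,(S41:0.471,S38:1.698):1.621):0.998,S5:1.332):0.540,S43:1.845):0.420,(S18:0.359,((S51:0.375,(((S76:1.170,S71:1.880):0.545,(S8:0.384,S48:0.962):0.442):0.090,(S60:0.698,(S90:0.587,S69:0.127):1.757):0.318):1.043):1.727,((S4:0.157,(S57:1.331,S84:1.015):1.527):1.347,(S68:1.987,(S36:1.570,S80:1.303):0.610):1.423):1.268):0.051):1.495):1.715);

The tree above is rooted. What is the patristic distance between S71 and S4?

8.057

The path runs S71 → … → MRCA → … → S4; the MRCA is the node subtending ((S51,(((S76,S71),(S8,S48)),(S60,(S90,S69)))),((S4,(S57,S84)),(S68,(S36,S80)))).
Branch lengths along that path: 1.880 + 0.545 + 0.090 + 1.043 + 1.727 + 1.268 + 1.347 + 0.157 = 8.057.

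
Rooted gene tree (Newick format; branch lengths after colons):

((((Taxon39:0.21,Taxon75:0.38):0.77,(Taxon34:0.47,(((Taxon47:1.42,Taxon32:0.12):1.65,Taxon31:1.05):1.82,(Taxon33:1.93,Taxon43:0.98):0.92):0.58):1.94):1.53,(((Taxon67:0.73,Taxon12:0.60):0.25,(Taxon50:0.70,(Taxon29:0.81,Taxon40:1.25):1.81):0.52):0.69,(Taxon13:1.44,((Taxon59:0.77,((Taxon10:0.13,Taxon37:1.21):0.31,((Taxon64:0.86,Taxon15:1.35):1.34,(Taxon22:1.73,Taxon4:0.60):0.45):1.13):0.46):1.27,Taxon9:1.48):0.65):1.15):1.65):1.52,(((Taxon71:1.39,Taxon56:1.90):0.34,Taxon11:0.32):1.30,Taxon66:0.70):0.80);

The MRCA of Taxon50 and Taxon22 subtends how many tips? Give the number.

14

The MRCA of Taxon50 and Taxon22 is the node subtending (((Taxon67,Taxon12),(Taxon50,(Taxon29,Taxon40))),(Taxon13,((Taxon59,((Taxon10,Taxon37),((Taxon64,Taxon15),(Taxon22,Taxon4)))),Taxon9))).
That clade contains 14 terminal taxa: Taxon10, Taxon12, Taxon13, Taxon15, Taxon22, Taxon29, Taxon37, Taxon4, Taxon40, Taxon50, Taxon59, Taxon64, Taxon67, Taxon9.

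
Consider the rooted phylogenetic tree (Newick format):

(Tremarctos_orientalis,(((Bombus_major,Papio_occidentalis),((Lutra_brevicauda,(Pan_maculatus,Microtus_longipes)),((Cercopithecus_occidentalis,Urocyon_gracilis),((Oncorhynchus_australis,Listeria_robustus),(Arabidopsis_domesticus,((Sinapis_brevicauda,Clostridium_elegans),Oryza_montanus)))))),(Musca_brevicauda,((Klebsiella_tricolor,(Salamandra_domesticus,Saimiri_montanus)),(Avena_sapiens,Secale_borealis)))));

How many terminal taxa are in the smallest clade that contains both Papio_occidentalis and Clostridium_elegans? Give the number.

13

The MRCA of Papio_occidentalis and Clostridium_elegans is the node subtending ((Bombus_major,Papio_occidentalis),((Lutra_brevicauda,(Pan_maculatus,Microtus_longipes)),((Cercopithecus_occidentalis,Urocyon_gracilis),((Oncorhynchus_australis,Listeria_robustus),(Arabidopsis_domesticus,((Sinapis_brevicauda,Clostridium_elegans),Oryza_montanus)))))).
That clade contains 13 terminal taxa: Arabidopsis_domesticus, Bombus_major, Cercopithecus_occidentalis, Clostridium_elegans, Listeria_robustus, Lutra_brevicauda, Microtus_longipes, Oncorhynchus_australis, Oryza_montanus, Pan_maculatus, Papio_occidentalis, Sinapis_brevicauda, Urocyon_gracilis.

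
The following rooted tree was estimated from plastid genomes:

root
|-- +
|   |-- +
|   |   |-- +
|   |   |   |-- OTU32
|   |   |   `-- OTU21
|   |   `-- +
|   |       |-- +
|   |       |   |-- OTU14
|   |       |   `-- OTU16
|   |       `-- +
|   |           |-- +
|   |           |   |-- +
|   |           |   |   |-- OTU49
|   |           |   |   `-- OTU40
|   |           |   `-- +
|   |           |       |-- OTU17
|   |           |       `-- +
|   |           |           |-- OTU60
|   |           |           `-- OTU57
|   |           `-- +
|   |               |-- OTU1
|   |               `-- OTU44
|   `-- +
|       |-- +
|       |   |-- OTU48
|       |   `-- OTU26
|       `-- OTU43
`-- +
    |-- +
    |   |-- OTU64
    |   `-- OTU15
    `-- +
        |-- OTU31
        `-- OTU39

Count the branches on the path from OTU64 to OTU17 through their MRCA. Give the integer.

10

The MRCA of OTU64 and OTU17 is the root of the tree.
From OTU64 up to that node: 3 branches. From OTU17 up to the same node: 7 branches. Total: 3 + 7 = 10.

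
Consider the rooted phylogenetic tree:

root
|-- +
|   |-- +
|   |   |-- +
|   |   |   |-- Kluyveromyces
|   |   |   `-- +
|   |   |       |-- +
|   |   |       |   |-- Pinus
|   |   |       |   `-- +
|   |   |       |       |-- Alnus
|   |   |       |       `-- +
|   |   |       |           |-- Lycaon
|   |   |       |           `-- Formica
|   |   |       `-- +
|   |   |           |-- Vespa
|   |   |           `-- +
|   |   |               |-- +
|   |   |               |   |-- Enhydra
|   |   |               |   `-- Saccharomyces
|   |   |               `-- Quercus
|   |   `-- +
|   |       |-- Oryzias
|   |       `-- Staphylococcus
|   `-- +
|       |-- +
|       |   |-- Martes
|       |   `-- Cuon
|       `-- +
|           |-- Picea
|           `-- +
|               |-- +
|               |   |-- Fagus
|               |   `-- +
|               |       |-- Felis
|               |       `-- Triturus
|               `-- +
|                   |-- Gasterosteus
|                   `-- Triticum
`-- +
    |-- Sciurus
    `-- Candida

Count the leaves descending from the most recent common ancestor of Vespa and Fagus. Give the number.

The MRCA of Vespa and Fagus is the node subtending (((Kluyveromyces,((Pinus,(Alnus,(Lycaon,Formica))),(Vespa,((Enhydra,Saccharomyces),Quercus)))),(Oryzias,Staphylococcus)),((Martes,Cuon),(Picea,((Fagus,(Felis,Triturus)),(Gasterosteus,Triticum))))).
That clade contains 19 terminal taxa: Alnus, Cuon, Enhydra, Fagus, Felis, Formica, Gasterosteus, Kluyveromyces, Lycaon, Martes, Oryzias, Picea, Pinus, Quercus, Saccharomyces, Staphylococcus, Triticum, Triturus, Vespa.

19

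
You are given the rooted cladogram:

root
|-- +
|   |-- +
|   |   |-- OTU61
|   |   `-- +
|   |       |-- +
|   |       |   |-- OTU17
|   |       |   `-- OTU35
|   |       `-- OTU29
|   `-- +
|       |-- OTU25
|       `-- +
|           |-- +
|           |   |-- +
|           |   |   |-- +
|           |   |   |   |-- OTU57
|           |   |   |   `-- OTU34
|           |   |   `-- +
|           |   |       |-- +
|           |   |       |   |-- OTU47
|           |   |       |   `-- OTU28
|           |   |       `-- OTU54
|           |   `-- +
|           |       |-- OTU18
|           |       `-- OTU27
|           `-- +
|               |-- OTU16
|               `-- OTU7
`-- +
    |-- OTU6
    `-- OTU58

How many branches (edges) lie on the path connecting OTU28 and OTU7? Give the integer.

7

The MRCA of OTU28 and OTU7 is the node subtending ((((OTU57,OTU34),((OTU47,OTU28),OTU54)),(OTU18,OTU27)),(OTU16,OTU7)).
From OTU28 up to that node: 5 branches. From OTU7 up to the same node: 2 branches. Total: 5 + 2 = 7.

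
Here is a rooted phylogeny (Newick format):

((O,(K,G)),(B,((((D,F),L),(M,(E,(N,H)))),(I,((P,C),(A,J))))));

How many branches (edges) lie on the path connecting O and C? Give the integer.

8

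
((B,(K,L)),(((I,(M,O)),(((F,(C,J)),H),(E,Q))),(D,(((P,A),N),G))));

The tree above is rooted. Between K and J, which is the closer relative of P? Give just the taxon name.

J

The MRCA of P and J subtends (((I,(M,O)),(((F,(C,J)),H),(E,Q))),(D,(((P,A),N),G))) (14 taxa).
The MRCA of P and K is the root, subtending the entire tree (17 taxa).
The first is nested inside the second, so P shares a more recent common ancestor with J.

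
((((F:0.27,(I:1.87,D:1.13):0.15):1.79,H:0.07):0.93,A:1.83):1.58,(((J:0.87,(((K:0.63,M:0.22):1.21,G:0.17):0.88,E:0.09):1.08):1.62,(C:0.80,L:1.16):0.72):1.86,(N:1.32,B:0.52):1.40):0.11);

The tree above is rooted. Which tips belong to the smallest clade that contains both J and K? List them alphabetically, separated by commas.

E, G, J, K, M

Tracing J: it sits inside (J,(((K,M),G),E)).
Tracing K: it sits inside (K,M).
The smallest clade enclosing both is (J,(((K,M),G),E)); the answer is its 5 terminal taxa in alphabetical order.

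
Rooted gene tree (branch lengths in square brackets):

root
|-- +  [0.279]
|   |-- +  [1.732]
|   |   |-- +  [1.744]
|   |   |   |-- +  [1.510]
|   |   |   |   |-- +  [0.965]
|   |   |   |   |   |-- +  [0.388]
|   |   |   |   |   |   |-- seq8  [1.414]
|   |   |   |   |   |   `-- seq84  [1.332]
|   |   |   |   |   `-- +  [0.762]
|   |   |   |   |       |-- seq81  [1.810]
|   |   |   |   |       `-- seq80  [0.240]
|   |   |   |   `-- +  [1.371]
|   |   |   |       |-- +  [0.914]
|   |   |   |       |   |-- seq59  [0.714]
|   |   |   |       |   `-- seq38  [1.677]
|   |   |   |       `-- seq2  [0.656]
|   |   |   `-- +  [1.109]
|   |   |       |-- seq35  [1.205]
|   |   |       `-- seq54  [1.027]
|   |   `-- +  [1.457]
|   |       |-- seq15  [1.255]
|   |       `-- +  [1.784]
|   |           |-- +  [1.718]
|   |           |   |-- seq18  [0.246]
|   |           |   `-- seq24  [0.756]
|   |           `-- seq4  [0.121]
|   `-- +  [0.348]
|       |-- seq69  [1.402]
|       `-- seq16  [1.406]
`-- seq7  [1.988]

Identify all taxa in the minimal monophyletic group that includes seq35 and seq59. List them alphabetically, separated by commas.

seq2, seq35, seq38, seq54, seq59, seq8, seq80, seq81, seq84

Tracing seq35: it sits inside (seq35,seq54).
Tracing seq59: it sits inside (seq59,seq38).
The smallest clade enclosing both is ((((seq8,seq84),(seq81,seq80)),((seq59,seq38),seq2)),(seq35,seq54)); the answer is its 9 terminal taxa in alphabetical order.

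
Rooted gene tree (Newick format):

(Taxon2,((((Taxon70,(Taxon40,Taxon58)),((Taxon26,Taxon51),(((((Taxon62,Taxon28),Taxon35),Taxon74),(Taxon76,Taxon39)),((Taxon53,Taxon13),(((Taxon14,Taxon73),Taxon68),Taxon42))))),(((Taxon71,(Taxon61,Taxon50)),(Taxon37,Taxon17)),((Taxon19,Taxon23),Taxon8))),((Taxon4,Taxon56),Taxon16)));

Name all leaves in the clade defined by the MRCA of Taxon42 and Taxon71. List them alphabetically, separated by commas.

Taxon13, Taxon14, Taxon17, Taxon19, Taxon23, Taxon26, Taxon28, Taxon35, Taxon37, Taxon39, Taxon40, Taxon42, Taxon50, Taxon51, Taxon53, Taxon58, Taxon61, Taxon62, Taxon68, Taxon70, Taxon71, Taxon73, Taxon74, Taxon76, Taxon8

Tracing Taxon42: it sits inside (((Taxon14,Taxon73),Taxon68),Taxon42).
Tracing Taxon71: it sits inside (Taxon71,(Taxon61,Taxon50)).
The smallest clade enclosing both is (((Taxon70,(Taxon40,Taxon58)),((Taxon26,Taxon51),(((((Taxon62,Taxon28),Taxon35),Taxon74),(Taxon76,Taxon39)),((Taxon53,Taxon13),(((Taxon14,Taxon73),Taxon68),Taxon42))))),(((Taxon71,(Taxon61,Taxon50)),(Taxon37,Taxon17)),((Taxon19,Taxon23),Taxon8))); the answer is its 25 terminal taxa in alphabetical order.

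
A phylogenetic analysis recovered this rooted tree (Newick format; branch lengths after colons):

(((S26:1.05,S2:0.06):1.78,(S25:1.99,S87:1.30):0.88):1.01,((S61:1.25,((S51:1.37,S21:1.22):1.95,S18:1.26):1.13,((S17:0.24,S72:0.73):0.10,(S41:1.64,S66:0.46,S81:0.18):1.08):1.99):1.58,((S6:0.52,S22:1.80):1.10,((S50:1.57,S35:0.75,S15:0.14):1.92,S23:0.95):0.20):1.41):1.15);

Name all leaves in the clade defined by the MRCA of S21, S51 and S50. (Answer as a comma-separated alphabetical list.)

S15, S17, S18, S21, S22, S23, S35, S41, S50, S51, S6, S61, S66, S72, S81

Tracing S21: it sits inside (S51,S21).
Tracing S51: it sits inside (S51,S21).
Tracing S50: it sits inside (S50,S35,S15).
The smallest clade enclosing all 3 is ((S61,((S51,S21),S18),((S17,S72),(S41,S66,S81))),((S6,S22),((S50,S35,S15),S23))); the answer is its 15 terminal taxa in alphabetical order.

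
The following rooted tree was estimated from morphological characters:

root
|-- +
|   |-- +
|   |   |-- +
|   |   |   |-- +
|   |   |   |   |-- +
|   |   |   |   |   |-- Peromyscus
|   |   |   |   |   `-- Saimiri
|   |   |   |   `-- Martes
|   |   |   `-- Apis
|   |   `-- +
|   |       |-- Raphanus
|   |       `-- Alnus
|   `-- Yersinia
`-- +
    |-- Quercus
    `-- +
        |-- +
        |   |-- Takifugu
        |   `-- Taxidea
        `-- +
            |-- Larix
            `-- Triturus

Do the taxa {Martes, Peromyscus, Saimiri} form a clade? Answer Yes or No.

The most recent common ancestor of these taxa subtends ((Peromyscus,Saimiri),Martes).
That clade has exactly 3 tips — every listed taxon and nothing else — so the group is monophyletic.

Yes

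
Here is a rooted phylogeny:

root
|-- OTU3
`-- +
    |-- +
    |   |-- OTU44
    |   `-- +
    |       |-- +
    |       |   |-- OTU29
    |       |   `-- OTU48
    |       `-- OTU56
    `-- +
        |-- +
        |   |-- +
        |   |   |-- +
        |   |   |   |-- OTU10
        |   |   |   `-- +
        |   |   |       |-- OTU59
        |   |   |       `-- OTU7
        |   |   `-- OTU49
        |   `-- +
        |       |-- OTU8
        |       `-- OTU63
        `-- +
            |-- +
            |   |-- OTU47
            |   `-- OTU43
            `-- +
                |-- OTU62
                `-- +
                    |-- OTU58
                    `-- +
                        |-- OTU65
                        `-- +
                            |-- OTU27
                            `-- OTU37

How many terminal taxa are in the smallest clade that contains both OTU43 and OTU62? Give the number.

7

The MRCA of OTU43 and OTU62 is the node subtending ((OTU47,OTU43),(OTU62,(OTU58,(OTU65,(OTU27,OTU37))))).
That clade contains 7 terminal taxa: OTU27, OTU37, OTU43, OTU47, OTU58, OTU62, OTU65.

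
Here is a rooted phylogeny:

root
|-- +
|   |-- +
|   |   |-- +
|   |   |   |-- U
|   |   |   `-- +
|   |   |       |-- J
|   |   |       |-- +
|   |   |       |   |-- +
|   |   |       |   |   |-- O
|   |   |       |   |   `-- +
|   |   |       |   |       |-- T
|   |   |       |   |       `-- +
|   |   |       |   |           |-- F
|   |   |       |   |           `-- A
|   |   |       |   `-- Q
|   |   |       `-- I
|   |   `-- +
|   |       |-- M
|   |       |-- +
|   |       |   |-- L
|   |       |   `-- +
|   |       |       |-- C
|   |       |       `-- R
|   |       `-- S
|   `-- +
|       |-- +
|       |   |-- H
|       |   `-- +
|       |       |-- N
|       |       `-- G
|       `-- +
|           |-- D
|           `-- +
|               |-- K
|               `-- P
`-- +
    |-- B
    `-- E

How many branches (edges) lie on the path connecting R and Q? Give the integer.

8

The MRCA of R and Q is the node subtending ((U,(J,((O,(T,(F,A))),Q),I)),(M,(L,(C,R)),S)).
From R up to that node: 4 branches. From Q up to the same node: 4 branches. Total: 4 + 4 = 8.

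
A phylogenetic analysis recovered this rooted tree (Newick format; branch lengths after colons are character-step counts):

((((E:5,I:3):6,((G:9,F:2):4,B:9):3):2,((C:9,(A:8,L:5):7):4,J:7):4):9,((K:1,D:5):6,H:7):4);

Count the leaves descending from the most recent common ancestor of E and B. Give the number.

The MRCA of E and B is the node subtending ((E,I),((G,F),B)).
That clade contains 5 terminal taxa: B, E, F, G, I.

5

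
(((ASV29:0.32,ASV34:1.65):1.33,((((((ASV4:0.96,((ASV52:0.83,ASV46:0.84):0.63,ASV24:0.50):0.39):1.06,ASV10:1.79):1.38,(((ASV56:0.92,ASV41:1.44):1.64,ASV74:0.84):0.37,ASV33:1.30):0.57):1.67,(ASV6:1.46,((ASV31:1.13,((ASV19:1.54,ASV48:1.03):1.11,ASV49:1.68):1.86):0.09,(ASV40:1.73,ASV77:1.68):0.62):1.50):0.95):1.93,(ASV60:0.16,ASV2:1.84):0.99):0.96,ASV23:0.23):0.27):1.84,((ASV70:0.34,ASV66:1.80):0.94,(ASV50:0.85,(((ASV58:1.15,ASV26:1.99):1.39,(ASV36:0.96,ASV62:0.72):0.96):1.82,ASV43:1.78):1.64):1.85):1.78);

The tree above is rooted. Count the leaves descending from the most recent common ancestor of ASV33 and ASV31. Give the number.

The MRCA of ASV33 and ASV31 is the node subtending ((((ASV4,((ASV52,ASV46),ASV24)),ASV10),(((ASV56,ASV41),ASV74),ASV33)),(ASV6,((ASV31,((ASV19,ASV48),ASV49)),(ASV40,ASV77)))).
That clade contains 16 terminal taxa: ASV10, ASV19, ASV24, ASV31, ASV33, ASV4, ASV40, ASV41, ASV46, ASV48, ASV49, ASV52, ASV56, ASV6, ASV74, ASV77.

16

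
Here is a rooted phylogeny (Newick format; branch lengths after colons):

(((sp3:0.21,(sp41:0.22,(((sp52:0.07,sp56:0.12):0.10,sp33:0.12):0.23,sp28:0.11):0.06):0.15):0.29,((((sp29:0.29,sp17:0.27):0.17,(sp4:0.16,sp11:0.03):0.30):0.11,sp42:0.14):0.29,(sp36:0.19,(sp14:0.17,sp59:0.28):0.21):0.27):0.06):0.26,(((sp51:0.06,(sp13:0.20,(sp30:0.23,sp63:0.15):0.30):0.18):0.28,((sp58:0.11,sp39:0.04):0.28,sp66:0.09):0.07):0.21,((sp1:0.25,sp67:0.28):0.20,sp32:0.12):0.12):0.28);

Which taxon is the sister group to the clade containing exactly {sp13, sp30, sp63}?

sp51

The clade containing exactly {sp13, sp30, sp63} attaches to the tree at the node subtending (sp51,(sp13,(sp30,sp63))).
The other lineage descending from that same node — the sister group — is the single tip sp51.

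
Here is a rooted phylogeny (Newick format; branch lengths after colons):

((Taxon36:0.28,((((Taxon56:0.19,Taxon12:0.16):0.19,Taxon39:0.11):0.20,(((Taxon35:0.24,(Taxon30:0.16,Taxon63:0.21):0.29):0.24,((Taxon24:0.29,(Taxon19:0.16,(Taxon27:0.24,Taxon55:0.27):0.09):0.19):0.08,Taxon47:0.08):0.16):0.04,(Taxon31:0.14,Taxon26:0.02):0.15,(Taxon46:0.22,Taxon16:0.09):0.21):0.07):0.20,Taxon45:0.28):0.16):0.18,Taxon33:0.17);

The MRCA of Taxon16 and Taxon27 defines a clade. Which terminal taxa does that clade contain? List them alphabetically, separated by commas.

Tracing Taxon16: it sits inside (Taxon46,Taxon16).
Tracing Taxon27: it sits inside (Taxon27,Taxon55).
The smallest clade enclosing both is (((Taxon35,(Taxon30,Taxon63)),((Taxon24,(Taxon19,(Taxon27,Taxon55))),Taxon47)),(Taxon31,Taxon26),(Taxon46,Taxon16)); the answer is its 12 terminal taxa in alphabetical order.

Taxon16, Taxon19, Taxon24, Taxon26, Taxon27, Taxon30, Taxon31, Taxon35, Taxon46, Taxon47, Taxon55, Taxon63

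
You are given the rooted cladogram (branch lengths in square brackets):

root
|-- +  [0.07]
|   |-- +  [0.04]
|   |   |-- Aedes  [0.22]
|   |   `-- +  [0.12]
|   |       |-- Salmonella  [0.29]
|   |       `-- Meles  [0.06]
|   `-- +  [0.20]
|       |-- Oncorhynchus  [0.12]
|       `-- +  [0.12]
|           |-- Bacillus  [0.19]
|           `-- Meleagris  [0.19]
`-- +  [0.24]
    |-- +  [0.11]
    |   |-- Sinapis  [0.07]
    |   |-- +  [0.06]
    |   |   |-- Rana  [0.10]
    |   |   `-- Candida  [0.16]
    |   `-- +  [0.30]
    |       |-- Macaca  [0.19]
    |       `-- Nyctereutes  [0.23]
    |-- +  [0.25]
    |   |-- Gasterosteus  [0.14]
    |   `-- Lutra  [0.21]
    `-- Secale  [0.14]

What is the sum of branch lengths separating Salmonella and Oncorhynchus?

0.77

The path runs Salmonella → … → MRCA → … → Oncorhynchus; the MRCA is the node subtending ((Aedes,(Salmonella,Meles)),(Oncorhynchus,(Bacillus,Meleagris))).
Branch lengths along that path: 0.29 + 0.12 + 0.04 + 0.20 + 0.12 = 0.77.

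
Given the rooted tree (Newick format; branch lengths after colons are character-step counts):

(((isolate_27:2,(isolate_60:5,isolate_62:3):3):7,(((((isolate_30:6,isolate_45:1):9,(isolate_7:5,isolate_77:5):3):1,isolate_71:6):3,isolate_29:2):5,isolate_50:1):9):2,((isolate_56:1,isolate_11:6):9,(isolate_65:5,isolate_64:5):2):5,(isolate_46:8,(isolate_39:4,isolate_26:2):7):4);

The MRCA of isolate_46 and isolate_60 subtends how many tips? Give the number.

The MRCA of isolate_46 and isolate_60 is the root, so the clade is the entire tree.
That clade contains 17 terminal taxa: isolate_11, isolate_26, isolate_27, isolate_29, isolate_30, isolate_39, isolate_45, isolate_46, isolate_50, isolate_56, isolate_60, isolate_62, isolate_64, isolate_65, isolate_7, isolate_71, isolate_77.

17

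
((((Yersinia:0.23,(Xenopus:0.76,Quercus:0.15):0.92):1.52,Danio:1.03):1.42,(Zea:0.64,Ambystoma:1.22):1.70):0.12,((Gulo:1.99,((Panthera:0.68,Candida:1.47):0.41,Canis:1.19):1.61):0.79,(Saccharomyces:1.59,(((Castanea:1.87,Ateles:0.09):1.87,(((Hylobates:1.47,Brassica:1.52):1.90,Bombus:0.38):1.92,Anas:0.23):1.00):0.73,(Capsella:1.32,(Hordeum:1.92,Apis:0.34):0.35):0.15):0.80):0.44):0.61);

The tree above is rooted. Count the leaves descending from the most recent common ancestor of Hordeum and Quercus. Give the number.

20

The MRCA of Hordeum and Quercus is the root, so the clade is the entire tree.
That clade contains 20 terminal taxa: Ambystoma, Anas, Apis, Ateles, Bombus, Brassica, Candida, Canis, Capsella, Castanea, Danio, Gulo, Hordeum, Hylobates, Panthera, Quercus, Saccharomyces, Xenopus, Yersinia, Zea.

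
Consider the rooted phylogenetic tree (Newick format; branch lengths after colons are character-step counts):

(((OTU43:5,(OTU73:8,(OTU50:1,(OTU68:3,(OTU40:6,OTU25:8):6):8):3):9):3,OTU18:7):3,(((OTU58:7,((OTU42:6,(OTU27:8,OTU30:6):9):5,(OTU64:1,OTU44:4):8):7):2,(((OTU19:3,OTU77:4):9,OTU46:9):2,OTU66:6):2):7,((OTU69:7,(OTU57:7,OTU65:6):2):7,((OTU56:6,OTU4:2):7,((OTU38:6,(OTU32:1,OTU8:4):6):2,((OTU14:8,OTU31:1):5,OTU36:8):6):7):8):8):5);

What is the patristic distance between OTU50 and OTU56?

The path runs OTU50 → … → MRCA → … → OTU56; the MRCA is the root of the tree.
Branch lengths along that path: 1 + 3 + 9 + 3 + 3 + 5 + 8 + 8 + 7 + 6 = 53.

53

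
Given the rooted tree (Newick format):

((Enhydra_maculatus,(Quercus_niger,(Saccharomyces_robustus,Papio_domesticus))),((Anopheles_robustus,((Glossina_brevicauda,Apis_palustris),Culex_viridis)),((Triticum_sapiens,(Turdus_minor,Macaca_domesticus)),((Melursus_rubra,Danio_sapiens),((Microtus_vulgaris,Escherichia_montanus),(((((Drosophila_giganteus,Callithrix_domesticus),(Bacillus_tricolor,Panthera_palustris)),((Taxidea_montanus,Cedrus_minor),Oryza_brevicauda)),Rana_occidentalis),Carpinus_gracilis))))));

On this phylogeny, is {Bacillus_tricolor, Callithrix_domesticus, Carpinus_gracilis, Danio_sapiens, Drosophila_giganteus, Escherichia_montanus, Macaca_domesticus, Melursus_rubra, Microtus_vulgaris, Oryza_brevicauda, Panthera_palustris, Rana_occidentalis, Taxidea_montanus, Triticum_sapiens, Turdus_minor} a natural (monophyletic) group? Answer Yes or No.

No

The MRCA of the listed taxa subtends ((Triticum_sapiens,(Turdus_minor,Macaca_domesticus)),((Melursus_rubra,Danio_sapiens),((Microtus_vulgaris,Escherichia_montanus),(((((Drosophila_giganteus,Callithrix_domesticus),(Bacillus_tricolor,Panthera_palustris)),((Taxidea_montanus,Cedrus_minor),Oryza_brevicauda)),Rana_occidentalis),Carpinus_gracilis)))).
That clade also contains Cedrus_minor, which is not in the proposed group, so the group is not monophyletic.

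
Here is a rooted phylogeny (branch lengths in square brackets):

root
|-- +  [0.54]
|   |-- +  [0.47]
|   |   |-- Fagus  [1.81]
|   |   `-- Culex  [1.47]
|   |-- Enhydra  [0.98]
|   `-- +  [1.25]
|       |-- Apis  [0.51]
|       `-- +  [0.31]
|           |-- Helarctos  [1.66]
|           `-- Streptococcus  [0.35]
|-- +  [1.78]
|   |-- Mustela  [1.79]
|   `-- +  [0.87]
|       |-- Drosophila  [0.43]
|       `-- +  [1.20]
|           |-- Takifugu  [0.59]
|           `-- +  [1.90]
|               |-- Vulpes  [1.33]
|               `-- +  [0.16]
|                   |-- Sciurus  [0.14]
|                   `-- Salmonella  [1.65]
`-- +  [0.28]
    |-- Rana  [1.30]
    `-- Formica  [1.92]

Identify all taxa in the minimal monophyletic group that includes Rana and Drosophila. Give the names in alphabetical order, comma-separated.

Apis, Culex, Drosophila, Enhydra, Fagus, Formica, Helarctos, Mustela, Rana, Salmonella, Sciurus, Streptococcus, Takifugu, Vulpes

Tracing Rana: it sits inside (Rana,Formica).
Tracing Drosophila: it sits inside (Drosophila,(Takifugu,(Vulpes,(Sciurus,Salmonella)))).
The smallest clade enclosing both is the whole tree (their MRCA is the root), so the answer is all 14 tips in alphabetical order.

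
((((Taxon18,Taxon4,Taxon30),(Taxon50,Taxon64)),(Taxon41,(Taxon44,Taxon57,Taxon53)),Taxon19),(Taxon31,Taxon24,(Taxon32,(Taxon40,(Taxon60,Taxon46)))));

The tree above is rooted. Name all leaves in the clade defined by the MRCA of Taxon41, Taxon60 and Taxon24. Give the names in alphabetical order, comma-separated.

Taxon18, Taxon19, Taxon24, Taxon30, Taxon31, Taxon32, Taxon4, Taxon40, Taxon41, Taxon44, Taxon46, Taxon50, Taxon53, Taxon57, Taxon60, Taxon64

Tracing Taxon41: it sits inside (Taxon41,(Taxon44,Taxon57,Taxon53)).
Tracing Taxon60: it sits inside (Taxon60,Taxon46).
Tracing Taxon24: it sits inside (Taxon31,Taxon24,(Taxon32,(Taxon40,(Taxon60,Taxon46)))).
The smallest clade enclosing all 3 is the whole tree (their MRCA is the root), so the answer is all 16 tips in alphabetical order.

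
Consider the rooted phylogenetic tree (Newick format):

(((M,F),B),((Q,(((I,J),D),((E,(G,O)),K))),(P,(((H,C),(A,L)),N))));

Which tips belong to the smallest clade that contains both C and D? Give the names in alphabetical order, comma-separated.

A, C, D, E, G, H, I, J, K, L, N, O, P, Q

Tracing C: it sits inside (H,C).
Tracing D: it sits inside ((I,J),D).
The smallest clade enclosing both is ((Q,(((I,J),D),((E,(G,O)),K))),(P,(((H,C),(A,L)),N))); the answer is its 14 terminal taxa in alphabetical order.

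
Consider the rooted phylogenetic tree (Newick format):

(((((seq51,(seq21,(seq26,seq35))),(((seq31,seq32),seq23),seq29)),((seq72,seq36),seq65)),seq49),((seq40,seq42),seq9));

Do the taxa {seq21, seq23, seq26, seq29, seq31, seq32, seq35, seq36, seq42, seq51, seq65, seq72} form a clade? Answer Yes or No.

No

The MRCA of the listed taxa is the root, so the smallest clade containing them is the whole tree.
That clade also contains seq40, seq49, seq9, which are not in the proposed group, so the group is not monophyletic.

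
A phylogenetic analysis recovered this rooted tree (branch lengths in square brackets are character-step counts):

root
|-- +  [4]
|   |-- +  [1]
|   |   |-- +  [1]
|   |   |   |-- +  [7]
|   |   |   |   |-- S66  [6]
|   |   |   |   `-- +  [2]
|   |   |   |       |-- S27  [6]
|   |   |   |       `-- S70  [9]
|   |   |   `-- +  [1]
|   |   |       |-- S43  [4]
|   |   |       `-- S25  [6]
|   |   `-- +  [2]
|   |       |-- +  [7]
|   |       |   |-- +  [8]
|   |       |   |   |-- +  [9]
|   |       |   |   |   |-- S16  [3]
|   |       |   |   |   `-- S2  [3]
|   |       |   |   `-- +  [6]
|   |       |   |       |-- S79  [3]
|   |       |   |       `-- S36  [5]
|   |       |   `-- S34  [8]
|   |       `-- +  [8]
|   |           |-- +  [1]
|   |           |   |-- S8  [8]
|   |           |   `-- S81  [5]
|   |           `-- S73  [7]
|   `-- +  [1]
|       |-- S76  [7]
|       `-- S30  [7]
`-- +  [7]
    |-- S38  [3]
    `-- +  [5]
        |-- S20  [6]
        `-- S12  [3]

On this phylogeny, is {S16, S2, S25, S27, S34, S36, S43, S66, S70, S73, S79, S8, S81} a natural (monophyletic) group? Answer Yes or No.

Yes

The most recent common ancestor of these taxa subtends (((S66,(S27,S70)),(S43,S25)),((((S16,S2),(S79,S36)),S34),((S8,S81),S73))).
That clade has exactly 13 tips — every listed taxon and nothing else — so the group is monophyletic.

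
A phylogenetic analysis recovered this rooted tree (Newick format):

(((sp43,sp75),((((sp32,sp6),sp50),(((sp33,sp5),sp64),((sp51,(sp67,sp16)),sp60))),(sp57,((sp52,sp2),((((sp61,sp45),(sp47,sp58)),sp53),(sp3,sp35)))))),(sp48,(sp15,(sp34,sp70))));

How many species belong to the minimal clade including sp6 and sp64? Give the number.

10

The MRCA of sp6 and sp64 is the node subtending (((sp32,sp6),sp50),(((sp33,sp5),sp64),((sp51,(sp67,sp16)),sp60))).
That clade contains 10 terminal taxa: sp16, sp32, sp33, sp5, sp50, sp51, sp6, sp60, sp64, sp67.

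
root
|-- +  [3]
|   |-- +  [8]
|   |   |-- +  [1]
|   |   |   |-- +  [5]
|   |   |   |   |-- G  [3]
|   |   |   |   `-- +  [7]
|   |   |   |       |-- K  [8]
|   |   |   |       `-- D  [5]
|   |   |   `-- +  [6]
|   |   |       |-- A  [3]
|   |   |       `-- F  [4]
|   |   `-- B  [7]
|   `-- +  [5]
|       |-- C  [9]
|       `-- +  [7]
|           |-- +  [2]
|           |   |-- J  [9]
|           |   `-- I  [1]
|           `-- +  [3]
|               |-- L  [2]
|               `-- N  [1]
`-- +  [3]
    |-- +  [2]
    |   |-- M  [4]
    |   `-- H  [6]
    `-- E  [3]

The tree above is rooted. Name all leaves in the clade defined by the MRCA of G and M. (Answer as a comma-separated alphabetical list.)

Tracing G: it sits inside (G,(K,D)).
Tracing M: it sits inside (M,H).
The smallest clade enclosing both is the whole tree (their MRCA is the root), so the answer is all 14 tips in alphabetical order.

A, B, C, D, E, F, G, H, I, J, K, L, M, N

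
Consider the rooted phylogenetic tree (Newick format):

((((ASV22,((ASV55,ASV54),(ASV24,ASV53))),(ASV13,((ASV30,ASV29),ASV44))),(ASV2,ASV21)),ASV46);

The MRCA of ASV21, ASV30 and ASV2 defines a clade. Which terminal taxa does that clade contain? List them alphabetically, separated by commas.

Tracing ASV21: it sits inside (ASV2,ASV21).
Tracing ASV30: it sits inside (ASV30,ASV29).
Tracing ASV2: it sits inside (ASV2,ASV21).
The smallest clade enclosing all 3 is (((ASV22,((ASV55,ASV54),(ASV24,ASV53))),(ASV13,((ASV30,ASV29),ASV44))),(ASV2,ASV21)); the answer is its 11 terminal taxa in alphabetical order.

ASV13, ASV2, ASV21, ASV22, ASV24, ASV29, ASV30, ASV44, ASV53, ASV54, ASV55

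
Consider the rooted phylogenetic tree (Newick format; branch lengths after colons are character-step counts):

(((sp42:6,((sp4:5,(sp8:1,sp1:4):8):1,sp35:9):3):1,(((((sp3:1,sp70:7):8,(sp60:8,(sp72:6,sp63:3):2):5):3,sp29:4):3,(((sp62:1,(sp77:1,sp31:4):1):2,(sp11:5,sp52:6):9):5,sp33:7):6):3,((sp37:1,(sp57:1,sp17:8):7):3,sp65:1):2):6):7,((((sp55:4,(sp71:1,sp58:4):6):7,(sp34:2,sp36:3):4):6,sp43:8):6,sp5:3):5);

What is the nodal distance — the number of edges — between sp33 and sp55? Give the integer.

The MRCA of sp33 and sp55 is the root of the tree.
From sp33 up to that node: 5 branches. From sp55 up to the same node: 5 branches. Total: 5 + 5 = 10.

10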